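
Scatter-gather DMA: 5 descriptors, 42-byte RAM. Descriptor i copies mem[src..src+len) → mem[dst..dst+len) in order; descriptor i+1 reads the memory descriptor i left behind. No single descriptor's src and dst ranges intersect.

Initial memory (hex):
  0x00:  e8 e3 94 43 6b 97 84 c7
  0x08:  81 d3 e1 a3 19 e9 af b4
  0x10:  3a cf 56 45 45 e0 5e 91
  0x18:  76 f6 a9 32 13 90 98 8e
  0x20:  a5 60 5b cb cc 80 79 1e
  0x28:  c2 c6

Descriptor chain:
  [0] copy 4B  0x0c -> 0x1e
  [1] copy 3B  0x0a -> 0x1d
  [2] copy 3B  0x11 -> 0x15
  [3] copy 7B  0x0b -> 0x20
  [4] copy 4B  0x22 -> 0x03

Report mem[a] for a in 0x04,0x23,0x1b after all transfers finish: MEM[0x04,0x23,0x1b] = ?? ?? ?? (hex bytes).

MEM[0x04,0x23,0x1b] = af af 32

  after D0: wrote 4B at 0x1e = 19e9afb4
  after D1: wrote 3B at 0x1d = e1a319
  after D2: wrote 3B at 0x15 = cf5645
  after D3: wrote 7B at 0x20 = a319e9afb43acf
  after D4: wrote 4B at 0x03 = e9afb43a
query mem[0x04]=0xaf, mem[0x23]=0xaf, mem[0x1b]=0x32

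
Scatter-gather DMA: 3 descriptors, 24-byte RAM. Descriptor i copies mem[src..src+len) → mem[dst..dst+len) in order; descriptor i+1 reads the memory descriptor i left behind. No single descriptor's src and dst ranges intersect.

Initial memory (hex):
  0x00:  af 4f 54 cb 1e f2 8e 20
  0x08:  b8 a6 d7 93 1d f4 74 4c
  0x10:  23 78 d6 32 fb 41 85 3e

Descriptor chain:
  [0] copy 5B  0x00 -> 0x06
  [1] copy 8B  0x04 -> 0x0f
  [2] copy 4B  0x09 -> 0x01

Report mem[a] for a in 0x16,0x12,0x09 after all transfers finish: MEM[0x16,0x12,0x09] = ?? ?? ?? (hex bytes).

MEM[0x16,0x12,0x09] = 93 4f cb

#0 dst[0x06+5] := {0xaf,0x4f,0x54,0xcb,0x1e}
#1 dst[0x0f+8] := {0x1e,0xf2,0xaf,0x4f,0x54,0xcb,0x1e,0x93}
#2 dst[0x01+4] := {0xcb,0x1e,0x93,0x1d}
query mem[0x16]=0x93, mem[0x12]=0x4f, mem[0x09]=0xcb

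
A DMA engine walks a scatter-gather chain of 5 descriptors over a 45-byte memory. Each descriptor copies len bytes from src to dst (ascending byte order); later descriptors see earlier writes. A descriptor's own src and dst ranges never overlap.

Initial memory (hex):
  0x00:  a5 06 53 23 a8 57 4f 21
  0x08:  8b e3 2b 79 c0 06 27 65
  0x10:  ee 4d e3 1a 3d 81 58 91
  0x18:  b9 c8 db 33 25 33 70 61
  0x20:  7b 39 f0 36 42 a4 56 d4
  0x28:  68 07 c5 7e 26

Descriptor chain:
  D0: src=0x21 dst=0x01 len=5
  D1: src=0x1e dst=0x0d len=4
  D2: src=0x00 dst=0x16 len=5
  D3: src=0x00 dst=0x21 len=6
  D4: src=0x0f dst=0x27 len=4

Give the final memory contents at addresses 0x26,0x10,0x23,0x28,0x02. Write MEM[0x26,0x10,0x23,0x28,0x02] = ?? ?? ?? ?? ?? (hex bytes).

MEM[0x26,0x10,0x23,0x28,0x02] = a4 39 f0 39 f0

D0: mem[0x01..0x05] <- [39 f0 36 42 a4]
D1: mem[0x0d..0x10] <- [70 61 7b 39]
D2: mem[0x16..0x1a] <- [a5 39 f0 36 42]
D3: mem[0x21..0x26] <- [a5 39 f0 36 42 a4]
D4: mem[0x27..0x2a] <- [7b 39 4d e3]
query mem[0x26]=0xa4, mem[0x10]=0x39, mem[0x23]=0xf0, mem[0x28]=0x39, mem[0x02]=0xf0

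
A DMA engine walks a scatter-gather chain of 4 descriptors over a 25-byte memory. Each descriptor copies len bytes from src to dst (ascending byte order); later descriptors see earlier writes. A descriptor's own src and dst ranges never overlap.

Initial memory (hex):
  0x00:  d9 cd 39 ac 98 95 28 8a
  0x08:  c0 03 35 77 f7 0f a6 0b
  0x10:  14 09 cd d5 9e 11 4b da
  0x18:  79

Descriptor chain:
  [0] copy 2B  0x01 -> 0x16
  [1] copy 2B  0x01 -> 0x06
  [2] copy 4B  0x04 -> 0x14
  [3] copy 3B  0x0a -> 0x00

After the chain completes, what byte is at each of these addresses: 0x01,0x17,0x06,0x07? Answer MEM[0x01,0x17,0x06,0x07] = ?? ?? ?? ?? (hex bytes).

  after D0: wrote 2B at 0x16 = cd39
  after D1: wrote 2B at 0x06 = cd39
  after D2: wrote 4B at 0x14 = 9895cd39
  after D3: wrote 3B at 0x00 = 3577f7
query mem[0x01]=0x77, mem[0x17]=0x39, mem[0x06]=0xcd, mem[0x07]=0x39

MEM[0x01,0x17,0x06,0x07] = 77 39 cd 39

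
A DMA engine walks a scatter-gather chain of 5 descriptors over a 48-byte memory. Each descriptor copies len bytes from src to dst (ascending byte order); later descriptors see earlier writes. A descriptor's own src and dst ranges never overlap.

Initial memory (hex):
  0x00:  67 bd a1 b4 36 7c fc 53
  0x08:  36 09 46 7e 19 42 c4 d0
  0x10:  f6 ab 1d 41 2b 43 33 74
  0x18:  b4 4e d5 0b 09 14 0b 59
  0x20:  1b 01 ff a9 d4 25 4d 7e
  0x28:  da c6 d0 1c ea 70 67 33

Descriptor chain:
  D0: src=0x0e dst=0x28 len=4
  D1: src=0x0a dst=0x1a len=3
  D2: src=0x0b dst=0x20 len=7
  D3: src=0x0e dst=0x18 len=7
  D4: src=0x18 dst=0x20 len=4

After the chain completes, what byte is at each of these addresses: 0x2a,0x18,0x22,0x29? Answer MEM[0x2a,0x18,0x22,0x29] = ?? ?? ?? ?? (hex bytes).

MEM[0x2a,0x18,0x22,0x29] = f6 c4 f6 d0

#0 dst[0x28+4] := {0xc4,0xd0,0xf6,0xab}
#1 dst[0x1a+3] := {0x46,0x7e,0x19}
#2 dst[0x20+7] := {0x7e,0x19,0x42,0xc4,0xd0,0xf6,0xab}
#3 dst[0x18+7] := {0xc4,0xd0,0xf6,0xab,0x1d,0x41,0x2b}
#4 dst[0x20+4] := {0xc4,0xd0,0xf6,0xab}
query mem[0x2a]=0xf6, mem[0x18]=0xc4, mem[0x22]=0xf6, mem[0x29]=0xd0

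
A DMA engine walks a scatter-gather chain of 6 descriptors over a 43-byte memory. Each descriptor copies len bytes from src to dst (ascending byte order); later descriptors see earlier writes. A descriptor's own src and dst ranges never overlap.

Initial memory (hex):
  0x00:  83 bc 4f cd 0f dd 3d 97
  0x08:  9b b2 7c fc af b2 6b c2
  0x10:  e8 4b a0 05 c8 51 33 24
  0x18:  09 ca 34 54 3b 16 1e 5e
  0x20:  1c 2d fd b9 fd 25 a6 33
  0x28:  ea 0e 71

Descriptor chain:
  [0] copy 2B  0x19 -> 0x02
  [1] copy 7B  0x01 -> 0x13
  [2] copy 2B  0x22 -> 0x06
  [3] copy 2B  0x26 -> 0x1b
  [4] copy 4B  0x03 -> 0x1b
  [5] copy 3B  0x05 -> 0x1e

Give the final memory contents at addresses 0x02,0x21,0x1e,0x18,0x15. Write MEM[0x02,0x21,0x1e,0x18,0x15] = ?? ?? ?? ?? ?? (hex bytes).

#0 dst[0x02+2] := {0xca,0x34}
#1 dst[0x13+7] := {0xbc,0xca,0x34,0x0f,0xdd,0x3d,0x97}
#2 dst[0x06+2] := {0xfd,0xb9}
#3 dst[0x1b+2] := {0xa6,0x33}
#4 dst[0x1b+4] := {0x34,0x0f,0xdd,0xfd}
#5 dst[0x1e+3] := {0xdd,0xfd,0xb9}
query mem[0x02]=0xca, mem[0x21]=0x2d, mem[0x1e]=0xdd, mem[0x18]=0x3d, mem[0x15]=0x34

MEM[0x02,0x21,0x1e,0x18,0x15] = ca 2d dd 3d 34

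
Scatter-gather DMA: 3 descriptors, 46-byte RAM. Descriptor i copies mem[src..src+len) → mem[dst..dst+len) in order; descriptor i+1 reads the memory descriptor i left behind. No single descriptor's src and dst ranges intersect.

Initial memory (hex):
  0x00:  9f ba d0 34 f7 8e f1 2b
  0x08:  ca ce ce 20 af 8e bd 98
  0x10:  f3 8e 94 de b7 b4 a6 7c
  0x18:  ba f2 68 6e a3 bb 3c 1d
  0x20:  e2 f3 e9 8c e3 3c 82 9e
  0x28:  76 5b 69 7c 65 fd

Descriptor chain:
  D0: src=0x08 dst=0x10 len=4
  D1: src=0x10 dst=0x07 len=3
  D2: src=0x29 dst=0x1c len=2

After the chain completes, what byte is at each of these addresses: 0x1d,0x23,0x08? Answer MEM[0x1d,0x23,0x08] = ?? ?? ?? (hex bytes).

#0 dst[0x10+4] := {0xca,0xce,0xce,0x20}
#1 dst[0x07+3] := {0xca,0xce,0xce}
#2 dst[0x1c+2] := {0x5b,0x69}
query mem[0x1d]=0x69, mem[0x23]=0x8c, mem[0x08]=0xce

MEM[0x1d,0x23,0x08] = 69 8c ce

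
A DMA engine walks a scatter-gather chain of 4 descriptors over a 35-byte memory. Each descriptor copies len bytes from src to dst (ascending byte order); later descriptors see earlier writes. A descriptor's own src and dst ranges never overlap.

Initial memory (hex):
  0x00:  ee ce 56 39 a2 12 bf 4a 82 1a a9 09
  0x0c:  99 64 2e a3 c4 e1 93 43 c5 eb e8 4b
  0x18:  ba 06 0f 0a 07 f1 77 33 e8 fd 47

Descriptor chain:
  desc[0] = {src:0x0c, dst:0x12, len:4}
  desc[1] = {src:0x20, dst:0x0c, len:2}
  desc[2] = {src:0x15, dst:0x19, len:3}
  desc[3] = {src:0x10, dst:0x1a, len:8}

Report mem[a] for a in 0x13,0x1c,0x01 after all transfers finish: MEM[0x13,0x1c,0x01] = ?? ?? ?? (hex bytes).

MEM[0x13,0x1c,0x01] = 64 99 ce

[0] 0x0c->0x12 len=4 : 99 64 2e a3
[1] 0x20->0x0c len=2 : e8 fd
[2] 0x15->0x19 len=3 : a3 e8 4b
[3] 0x10->0x1a len=8 : c4 e1 99 64 2e a3 e8 4b
query mem[0x13]=0x64, mem[0x1c]=0x99, mem[0x01]=0xce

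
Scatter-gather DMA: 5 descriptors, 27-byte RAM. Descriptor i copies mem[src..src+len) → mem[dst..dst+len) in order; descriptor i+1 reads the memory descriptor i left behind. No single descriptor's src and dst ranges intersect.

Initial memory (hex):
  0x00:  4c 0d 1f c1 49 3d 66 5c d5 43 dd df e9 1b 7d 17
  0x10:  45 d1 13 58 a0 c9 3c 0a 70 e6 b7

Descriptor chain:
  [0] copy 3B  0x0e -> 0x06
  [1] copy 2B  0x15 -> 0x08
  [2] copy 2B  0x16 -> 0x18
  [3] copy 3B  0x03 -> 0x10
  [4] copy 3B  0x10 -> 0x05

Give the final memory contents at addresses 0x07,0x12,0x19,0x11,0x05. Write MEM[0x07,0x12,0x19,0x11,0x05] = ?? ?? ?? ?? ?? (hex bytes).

D0: mem[0x06..0x08] <- [7d 17 45]
D1: mem[0x08..0x09] <- [c9 3c]
D2: mem[0x18..0x19] <- [3c 0a]
D3: mem[0x10..0x12] <- [c1 49 3d]
D4: mem[0x05..0x07] <- [c1 49 3d]
query mem[0x07]=0x3d, mem[0x12]=0x3d, mem[0x19]=0x0a, mem[0x11]=0x49, mem[0x05]=0xc1

MEM[0x07,0x12,0x19,0x11,0x05] = 3d 3d 0a 49 c1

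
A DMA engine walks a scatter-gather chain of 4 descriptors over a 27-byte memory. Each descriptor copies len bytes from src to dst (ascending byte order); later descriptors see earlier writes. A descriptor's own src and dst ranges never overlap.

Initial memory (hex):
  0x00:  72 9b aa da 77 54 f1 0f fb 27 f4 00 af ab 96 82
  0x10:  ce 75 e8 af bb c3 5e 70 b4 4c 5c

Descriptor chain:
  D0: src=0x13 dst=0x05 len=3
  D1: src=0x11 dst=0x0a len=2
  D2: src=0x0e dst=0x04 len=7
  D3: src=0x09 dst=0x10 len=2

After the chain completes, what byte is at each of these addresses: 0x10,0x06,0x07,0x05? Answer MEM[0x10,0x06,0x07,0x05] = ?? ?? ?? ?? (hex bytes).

MEM[0x10,0x06,0x07,0x05] = af ce 75 82

[0] 0x13->0x05 len=3 : af bb c3
[1] 0x11->0x0a len=2 : 75 e8
[2] 0x0e->0x04 len=7 : 96 82 ce 75 e8 af bb
[3] 0x09->0x10 len=2 : af bb
query mem[0x10]=0xaf, mem[0x06]=0xce, mem[0x07]=0x75, mem[0x05]=0x82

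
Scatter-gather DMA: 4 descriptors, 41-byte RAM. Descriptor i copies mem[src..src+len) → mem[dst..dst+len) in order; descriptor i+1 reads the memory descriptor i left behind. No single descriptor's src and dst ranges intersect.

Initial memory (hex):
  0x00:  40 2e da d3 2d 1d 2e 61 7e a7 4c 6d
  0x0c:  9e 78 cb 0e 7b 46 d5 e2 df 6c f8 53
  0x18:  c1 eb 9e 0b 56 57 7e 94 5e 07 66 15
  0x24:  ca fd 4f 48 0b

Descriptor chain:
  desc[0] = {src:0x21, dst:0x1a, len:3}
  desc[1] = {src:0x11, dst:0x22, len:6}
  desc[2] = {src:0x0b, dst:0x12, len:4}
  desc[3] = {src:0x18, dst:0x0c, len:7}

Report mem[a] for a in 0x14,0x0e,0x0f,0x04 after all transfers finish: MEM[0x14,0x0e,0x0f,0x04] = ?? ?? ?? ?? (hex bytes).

MEM[0x14,0x0e,0x0f,0x04] = 78 07 66 2d

#0 dst[0x1a+3] := {0x07,0x66,0x15}
#1 dst[0x22+6] := {0x46,0xd5,0xe2,0xdf,0x6c,0xf8}
#2 dst[0x12+4] := {0x6d,0x9e,0x78,0xcb}
#3 dst[0x0c+7] := {0xc1,0xeb,0x07,0x66,0x15,0x57,0x7e}
query mem[0x14]=0x78, mem[0x0e]=0x07, mem[0x0f]=0x66, mem[0x04]=0x2d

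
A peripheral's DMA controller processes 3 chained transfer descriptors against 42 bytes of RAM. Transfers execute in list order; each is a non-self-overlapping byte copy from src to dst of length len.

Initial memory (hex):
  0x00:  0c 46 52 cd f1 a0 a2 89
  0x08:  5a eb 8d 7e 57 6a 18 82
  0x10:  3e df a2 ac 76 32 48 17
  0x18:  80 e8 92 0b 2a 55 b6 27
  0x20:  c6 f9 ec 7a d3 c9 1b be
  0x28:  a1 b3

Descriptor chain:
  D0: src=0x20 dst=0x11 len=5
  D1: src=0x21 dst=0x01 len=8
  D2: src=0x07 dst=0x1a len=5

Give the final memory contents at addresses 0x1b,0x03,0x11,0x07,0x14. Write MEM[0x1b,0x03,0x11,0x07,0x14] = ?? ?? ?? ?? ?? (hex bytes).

#0 dst[0x11+5] := {0xc6,0xf9,0xec,0x7a,0xd3}
#1 dst[0x01+8] := {0xf9,0xec,0x7a,0xd3,0xc9,0x1b,0xbe,0xa1}
#2 dst[0x1a+5] := {0xbe,0xa1,0xeb,0x8d,0x7e}
query mem[0x1b]=0xa1, mem[0x03]=0x7a, mem[0x11]=0xc6, mem[0x07]=0xbe, mem[0x14]=0x7a

MEM[0x1b,0x03,0x11,0x07,0x14] = a1 7a c6 be 7a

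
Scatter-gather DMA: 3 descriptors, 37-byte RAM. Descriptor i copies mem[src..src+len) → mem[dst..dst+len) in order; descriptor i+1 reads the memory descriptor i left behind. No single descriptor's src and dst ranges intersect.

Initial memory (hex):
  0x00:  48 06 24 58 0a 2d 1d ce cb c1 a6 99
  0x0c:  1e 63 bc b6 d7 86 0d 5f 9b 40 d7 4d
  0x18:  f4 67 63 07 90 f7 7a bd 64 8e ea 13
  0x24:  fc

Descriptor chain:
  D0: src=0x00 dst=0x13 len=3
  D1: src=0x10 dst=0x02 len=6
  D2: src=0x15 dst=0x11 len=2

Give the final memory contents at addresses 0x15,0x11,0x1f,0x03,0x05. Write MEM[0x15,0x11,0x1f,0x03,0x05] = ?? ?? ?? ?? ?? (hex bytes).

MEM[0x15,0x11,0x1f,0x03,0x05] = 24 24 bd 86 48

D0: mem[0x13..0x15] <- [48 06 24]
D1: mem[0x02..0x07] <- [d7 86 0d 48 06 24]
D2: mem[0x11..0x12] <- [24 d7]
query mem[0x15]=0x24, mem[0x11]=0x24, mem[0x1f]=0xbd, mem[0x03]=0x86, mem[0x05]=0x48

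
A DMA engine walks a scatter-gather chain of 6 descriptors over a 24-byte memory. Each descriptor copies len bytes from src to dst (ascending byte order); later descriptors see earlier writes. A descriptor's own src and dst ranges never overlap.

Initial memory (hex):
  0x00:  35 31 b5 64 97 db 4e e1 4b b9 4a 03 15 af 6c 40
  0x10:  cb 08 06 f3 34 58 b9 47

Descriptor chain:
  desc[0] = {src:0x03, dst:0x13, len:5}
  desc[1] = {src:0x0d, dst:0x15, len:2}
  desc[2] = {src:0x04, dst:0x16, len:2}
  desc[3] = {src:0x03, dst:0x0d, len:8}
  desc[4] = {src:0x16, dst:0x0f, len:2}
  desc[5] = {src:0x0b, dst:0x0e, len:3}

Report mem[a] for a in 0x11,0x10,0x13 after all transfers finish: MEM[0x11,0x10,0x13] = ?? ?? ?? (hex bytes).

MEM[0x11,0x10,0x13] = e1 64 b9

#0 dst[0x13+5] := {0x64,0x97,0xdb,0x4e,0xe1}
#1 dst[0x15+2] := {0xaf,0x6c}
#2 dst[0x16+2] := {0x97,0xdb}
#3 dst[0x0d+8] := {0x64,0x97,0xdb,0x4e,0xe1,0x4b,0xb9,0x4a}
#4 dst[0x0f+2] := {0x97,0xdb}
#5 dst[0x0e+3] := {0x03,0x15,0x64}
query mem[0x11]=0xe1, mem[0x10]=0x64, mem[0x13]=0xb9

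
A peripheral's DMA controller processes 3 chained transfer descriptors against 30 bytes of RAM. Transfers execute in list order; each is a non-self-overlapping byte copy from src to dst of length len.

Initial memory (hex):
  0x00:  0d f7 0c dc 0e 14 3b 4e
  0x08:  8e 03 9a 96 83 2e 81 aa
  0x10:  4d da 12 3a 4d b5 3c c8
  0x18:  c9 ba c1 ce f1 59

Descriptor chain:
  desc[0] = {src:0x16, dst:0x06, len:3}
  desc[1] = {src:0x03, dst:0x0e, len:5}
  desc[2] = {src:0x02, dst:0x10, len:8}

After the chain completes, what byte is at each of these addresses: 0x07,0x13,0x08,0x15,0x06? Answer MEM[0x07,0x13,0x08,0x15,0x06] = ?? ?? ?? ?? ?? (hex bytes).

D0: mem[0x06..0x08] <- [3c c8 c9]
D1: mem[0x0e..0x12] <- [dc 0e 14 3c c8]
D2: mem[0x10..0x17] <- [0c dc 0e 14 3c c8 c9 03]
query mem[0x07]=0xc8, mem[0x13]=0x14, mem[0x08]=0xc9, mem[0x15]=0xc8, mem[0x06]=0x3c

MEM[0x07,0x13,0x08,0x15,0x06] = c8 14 c9 c8 3c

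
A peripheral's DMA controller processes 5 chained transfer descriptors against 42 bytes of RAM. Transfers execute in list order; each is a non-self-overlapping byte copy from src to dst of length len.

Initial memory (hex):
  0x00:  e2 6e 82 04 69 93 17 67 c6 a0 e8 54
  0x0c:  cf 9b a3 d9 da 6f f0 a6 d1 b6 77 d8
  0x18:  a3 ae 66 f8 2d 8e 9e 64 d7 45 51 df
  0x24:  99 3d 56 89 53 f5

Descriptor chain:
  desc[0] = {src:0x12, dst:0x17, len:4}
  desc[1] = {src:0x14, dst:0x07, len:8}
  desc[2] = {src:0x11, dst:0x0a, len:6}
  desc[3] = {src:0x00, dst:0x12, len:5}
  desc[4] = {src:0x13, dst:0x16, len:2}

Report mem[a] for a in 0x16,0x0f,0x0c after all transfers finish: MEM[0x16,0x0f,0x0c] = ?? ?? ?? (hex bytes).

MEM[0x16,0x0f,0x0c] = 6e 77 a6

D0: mem[0x17..0x1a] <- [f0 a6 d1 b6]
D1: mem[0x07..0x0e] <- [d1 b6 77 f0 a6 d1 b6 f8]
D2: mem[0x0a..0x0f] <- [6f f0 a6 d1 b6 77]
D3: mem[0x12..0x16] <- [e2 6e 82 04 69]
D4: mem[0x16..0x17] <- [6e 82]
query mem[0x16]=0x6e, mem[0x0f]=0x77, mem[0x0c]=0xa6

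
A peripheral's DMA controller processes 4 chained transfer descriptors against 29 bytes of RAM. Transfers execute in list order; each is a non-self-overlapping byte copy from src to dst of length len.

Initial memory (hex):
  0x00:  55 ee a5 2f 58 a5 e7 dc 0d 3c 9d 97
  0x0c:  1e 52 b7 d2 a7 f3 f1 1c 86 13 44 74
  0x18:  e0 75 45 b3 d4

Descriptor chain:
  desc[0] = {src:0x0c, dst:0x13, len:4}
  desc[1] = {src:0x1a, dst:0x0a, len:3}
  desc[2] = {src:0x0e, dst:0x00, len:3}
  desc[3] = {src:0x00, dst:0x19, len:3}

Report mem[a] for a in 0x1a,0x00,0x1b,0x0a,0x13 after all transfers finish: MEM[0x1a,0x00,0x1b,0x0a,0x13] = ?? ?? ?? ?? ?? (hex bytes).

MEM[0x1a,0x00,0x1b,0x0a,0x13] = d2 b7 a7 45 1e

  after D0: wrote 4B at 0x13 = 1e52b7d2
  after D1: wrote 3B at 0x0a = 45b3d4
  after D2: wrote 3B at 0x00 = b7d2a7
  after D3: wrote 3B at 0x19 = b7d2a7
query mem[0x1a]=0xd2, mem[0x00]=0xb7, mem[0x1b]=0xa7, mem[0x0a]=0x45, mem[0x13]=0x1e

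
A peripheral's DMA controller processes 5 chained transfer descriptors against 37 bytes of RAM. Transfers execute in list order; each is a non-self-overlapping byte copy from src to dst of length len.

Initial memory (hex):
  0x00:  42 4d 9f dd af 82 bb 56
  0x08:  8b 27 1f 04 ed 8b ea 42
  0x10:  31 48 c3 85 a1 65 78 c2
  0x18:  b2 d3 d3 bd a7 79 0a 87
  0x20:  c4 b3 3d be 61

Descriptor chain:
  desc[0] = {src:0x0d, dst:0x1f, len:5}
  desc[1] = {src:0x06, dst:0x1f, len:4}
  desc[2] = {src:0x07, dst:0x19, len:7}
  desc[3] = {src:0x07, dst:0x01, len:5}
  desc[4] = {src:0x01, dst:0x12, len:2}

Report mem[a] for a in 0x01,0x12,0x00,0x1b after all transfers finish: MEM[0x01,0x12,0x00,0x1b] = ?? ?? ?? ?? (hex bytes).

MEM[0x01,0x12,0x00,0x1b] = 56 56 42 27

[0] 0x0d->0x1f len=5 : 8b ea 42 31 48
[1] 0x06->0x1f len=4 : bb 56 8b 27
[2] 0x07->0x19 len=7 : 56 8b 27 1f 04 ed 8b
[3] 0x07->0x01 len=5 : 56 8b 27 1f 04
[4] 0x01->0x12 len=2 : 56 8b
query mem[0x01]=0x56, mem[0x12]=0x56, mem[0x00]=0x42, mem[0x1b]=0x27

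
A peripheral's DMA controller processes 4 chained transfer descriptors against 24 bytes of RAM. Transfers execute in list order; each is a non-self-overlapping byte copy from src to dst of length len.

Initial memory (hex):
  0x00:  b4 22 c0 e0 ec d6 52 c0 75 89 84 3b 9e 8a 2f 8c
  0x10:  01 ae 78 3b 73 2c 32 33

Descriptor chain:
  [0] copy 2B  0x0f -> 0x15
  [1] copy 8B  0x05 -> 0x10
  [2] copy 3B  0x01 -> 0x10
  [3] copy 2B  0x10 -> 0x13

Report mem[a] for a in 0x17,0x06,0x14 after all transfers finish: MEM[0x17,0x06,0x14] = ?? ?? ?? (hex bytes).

  after D0: wrote 2B at 0x15 = 8c01
  after D1: wrote 8B at 0x10 = d652c07589843b9e
  after D2: wrote 3B at 0x10 = 22c0e0
  after D3: wrote 2B at 0x13 = 22c0
query mem[0x17]=0x9e, mem[0x06]=0x52, mem[0x14]=0xc0

MEM[0x17,0x06,0x14] = 9e 52 c0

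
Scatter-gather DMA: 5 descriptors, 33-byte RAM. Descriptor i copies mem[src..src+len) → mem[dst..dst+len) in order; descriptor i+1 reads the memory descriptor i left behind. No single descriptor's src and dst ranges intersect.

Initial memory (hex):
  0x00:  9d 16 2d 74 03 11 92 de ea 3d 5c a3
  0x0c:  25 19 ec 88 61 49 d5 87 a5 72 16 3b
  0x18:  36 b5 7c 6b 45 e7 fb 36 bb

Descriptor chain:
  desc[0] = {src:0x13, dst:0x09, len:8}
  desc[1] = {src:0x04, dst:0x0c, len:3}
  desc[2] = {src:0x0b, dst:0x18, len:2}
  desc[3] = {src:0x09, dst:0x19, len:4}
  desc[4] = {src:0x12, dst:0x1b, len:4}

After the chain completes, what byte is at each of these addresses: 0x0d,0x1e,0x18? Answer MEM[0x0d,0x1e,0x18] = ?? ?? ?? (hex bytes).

  after D0: wrote 8B at 0x09 = 87a572163b36b57c
  after D1: wrote 3B at 0x0c = 031192
  after D2: wrote 2B at 0x18 = 7203
  after D3: wrote 4B at 0x19 = 87a57203
  after D4: wrote 4B at 0x1b = d587a572
query mem[0x0d]=0x11, mem[0x1e]=0x72, mem[0x18]=0x72

MEM[0x0d,0x1e,0x18] = 11 72 72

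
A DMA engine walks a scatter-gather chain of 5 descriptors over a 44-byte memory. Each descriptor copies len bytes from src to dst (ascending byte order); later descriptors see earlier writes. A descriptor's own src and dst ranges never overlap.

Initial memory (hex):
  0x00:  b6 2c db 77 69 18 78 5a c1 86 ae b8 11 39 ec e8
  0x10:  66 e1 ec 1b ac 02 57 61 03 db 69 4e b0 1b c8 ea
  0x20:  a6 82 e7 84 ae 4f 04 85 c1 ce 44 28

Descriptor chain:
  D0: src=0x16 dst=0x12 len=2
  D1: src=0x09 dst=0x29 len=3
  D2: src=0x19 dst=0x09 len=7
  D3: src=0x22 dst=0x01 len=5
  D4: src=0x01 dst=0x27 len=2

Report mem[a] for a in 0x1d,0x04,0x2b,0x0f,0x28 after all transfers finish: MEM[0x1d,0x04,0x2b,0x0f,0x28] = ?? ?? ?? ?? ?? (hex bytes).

MEM[0x1d,0x04,0x2b,0x0f,0x28] = 1b 4f b8 ea 84

[0] 0x16->0x12 len=2 : 57 61
[1] 0x09->0x29 len=3 : 86 ae b8
[2] 0x19->0x09 len=7 : db 69 4e b0 1b c8 ea
[3] 0x22->0x01 len=5 : e7 84 ae 4f 04
[4] 0x01->0x27 len=2 : e7 84
query mem[0x1d]=0x1b, mem[0x04]=0x4f, mem[0x2b]=0xb8, mem[0x0f]=0xea, mem[0x28]=0x84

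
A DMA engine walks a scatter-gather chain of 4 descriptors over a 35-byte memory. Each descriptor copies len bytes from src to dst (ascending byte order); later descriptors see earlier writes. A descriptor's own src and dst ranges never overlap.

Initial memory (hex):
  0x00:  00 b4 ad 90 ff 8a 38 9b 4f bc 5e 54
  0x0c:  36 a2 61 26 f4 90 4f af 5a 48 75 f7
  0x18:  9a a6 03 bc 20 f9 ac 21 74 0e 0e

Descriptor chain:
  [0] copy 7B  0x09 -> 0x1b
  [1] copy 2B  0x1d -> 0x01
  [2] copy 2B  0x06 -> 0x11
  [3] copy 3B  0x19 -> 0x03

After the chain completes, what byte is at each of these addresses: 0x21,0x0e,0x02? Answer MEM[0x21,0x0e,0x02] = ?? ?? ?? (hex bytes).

  after D0: wrote 7B at 0x1b = bc5e5436a26126
  after D1: wrote 2B at 0x01 = 5436
  after D2: wrote 2B at 0x11 = 389b
  after D3: wrote 3B at 0x03 = a603bc
query mem[0x21]=0x26, mem[0x0e]=0x61, mem[0x02]=0x36

MEM[0x21,0x0e,0x02] = 26 61 36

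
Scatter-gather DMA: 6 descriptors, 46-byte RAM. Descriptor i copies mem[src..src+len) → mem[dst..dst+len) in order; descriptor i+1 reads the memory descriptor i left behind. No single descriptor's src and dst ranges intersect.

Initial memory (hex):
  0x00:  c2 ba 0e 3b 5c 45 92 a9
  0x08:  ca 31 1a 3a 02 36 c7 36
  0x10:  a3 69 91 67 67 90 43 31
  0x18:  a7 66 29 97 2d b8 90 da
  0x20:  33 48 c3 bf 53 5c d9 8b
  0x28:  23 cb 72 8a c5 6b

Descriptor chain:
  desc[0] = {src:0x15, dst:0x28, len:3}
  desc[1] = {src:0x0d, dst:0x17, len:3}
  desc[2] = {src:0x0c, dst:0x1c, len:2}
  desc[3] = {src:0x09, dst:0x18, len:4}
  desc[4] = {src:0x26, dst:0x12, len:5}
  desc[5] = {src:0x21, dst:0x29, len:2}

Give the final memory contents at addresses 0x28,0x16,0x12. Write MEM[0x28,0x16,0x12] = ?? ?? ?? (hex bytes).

MEM[0x28,0x16,0x12] = 90 31 d9

  after D0: wrote 3B at 0x28 = 904331
  after D1: wrote 3B at 0x17 = 36c736
  after D2: wrote 2B at 0x1c = 0236
  after D3: wrote 4B at 0x18 = 311a3a02
  after D4: wrote 5B at 0x12 = d98b904331
  after D5: wrote 2B at 0x29 = 48c3
query mem[0x28]=0x90, mem[0x16]=0x31, mem[0x12]=0xd9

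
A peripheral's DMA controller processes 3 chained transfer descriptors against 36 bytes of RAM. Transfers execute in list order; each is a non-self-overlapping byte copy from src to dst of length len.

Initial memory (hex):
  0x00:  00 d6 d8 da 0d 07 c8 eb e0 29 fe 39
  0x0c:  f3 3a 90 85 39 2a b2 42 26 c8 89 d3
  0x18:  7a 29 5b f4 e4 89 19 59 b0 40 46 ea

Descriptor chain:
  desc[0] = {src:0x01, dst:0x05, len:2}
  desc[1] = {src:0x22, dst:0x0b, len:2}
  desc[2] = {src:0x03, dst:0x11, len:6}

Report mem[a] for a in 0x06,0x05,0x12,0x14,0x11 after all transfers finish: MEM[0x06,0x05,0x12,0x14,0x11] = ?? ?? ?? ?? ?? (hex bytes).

MEM[0x06,0x05,0x12,0x14,0x11] = d8 d6 0d d8 da

[0] 0x01->0x05 len=2 : d6 d8
[1] 0x22->0x0b len=2 : 46 ea
[2] 0x03->0x11 len=6 : da 0d d6 d8 eb e0
query mem[0x06]=0xd8, mem[0x05]=0xd6, mem[0x12]=0x0d, mem[0x14]=0xd8, mem[0x11]=0xda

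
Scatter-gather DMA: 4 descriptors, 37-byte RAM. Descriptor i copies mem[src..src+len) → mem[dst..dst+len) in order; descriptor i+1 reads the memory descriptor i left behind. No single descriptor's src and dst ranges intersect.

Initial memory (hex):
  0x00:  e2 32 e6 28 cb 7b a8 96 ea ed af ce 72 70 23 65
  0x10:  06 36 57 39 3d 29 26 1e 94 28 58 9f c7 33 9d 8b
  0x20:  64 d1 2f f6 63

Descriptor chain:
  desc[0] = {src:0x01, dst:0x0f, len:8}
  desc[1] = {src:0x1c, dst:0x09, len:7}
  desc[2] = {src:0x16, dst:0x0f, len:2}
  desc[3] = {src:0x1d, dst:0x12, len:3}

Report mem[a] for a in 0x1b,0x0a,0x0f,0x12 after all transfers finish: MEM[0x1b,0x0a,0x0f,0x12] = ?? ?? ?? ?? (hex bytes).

  after D0: wrote 8B at 0x0f = 32e628cb7ba896ea
  after D1: wrote 7B at 0x09 = c7339d8b64d12f
  after D2: wrote 2B at 0x0f = ea1e
  after D3: wrote 3B at 0x12 = 339d8b
query mem[0x1b]=0x9f, mem[0x0a]=0x33, mem[0x0f]=0xea, mem[0x12]=0x33

MEM[0x1b,0x0a,0x0f,0x12] = 9f 33 ea 33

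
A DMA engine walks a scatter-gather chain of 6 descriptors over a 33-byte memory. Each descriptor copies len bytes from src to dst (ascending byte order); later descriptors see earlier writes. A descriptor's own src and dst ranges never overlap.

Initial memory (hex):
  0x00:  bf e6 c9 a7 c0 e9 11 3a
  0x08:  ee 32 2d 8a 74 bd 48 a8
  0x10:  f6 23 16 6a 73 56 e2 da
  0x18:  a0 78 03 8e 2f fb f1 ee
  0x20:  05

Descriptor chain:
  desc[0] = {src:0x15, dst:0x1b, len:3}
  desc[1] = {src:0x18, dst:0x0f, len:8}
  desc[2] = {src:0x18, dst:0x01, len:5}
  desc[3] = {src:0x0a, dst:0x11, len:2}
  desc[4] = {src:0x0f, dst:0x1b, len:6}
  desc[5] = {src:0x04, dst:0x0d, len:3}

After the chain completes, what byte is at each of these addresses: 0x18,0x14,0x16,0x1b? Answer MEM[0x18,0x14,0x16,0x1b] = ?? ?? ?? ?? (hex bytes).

MEM[0x18,0x14,0x16,0x1b] = a0 da ee a0

  after D0: wrote 3B at 0x1b = 56e2da
  after D1: wrote 8B at 0x0f = a0780356e2daf1ee
  after D2: wrote 5B at 0x01 = a0780356e2
  after D3: wrote 2B at 0x11 = 2d8a
  after D4: wrote 6B at 0x1b = a0782d8ae2da
  after D5: wrote 3B at 0x0d = 56e211
query mem[0x18]=0xa0, mem[0x14]=0xda, mem[0x16]=0xee, mem[0x1b]=0xa0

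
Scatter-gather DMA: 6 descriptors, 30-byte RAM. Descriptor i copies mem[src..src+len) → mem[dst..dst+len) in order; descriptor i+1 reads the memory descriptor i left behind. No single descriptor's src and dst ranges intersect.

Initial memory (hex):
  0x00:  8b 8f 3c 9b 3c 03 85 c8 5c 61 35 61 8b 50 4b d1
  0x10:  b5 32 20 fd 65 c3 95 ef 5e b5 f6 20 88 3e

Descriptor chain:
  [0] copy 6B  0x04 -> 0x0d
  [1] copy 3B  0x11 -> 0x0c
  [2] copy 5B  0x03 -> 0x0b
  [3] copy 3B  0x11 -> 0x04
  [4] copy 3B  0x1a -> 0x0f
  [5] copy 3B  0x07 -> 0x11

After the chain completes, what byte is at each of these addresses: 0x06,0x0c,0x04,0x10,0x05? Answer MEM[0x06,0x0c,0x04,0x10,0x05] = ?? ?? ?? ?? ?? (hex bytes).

MEM[0x06,0x0c,0x04,0x10,0x05] = fd 3c 5c 20 61

  after D0: wrote 6B at 0x0d = 3c0385c85c61
  after D1: wrote 3B at 0x0c = 5c61fd
  after D2: wrote 5B at 0x0b = 9b3c0385c8
  after D3: wrote 3B at 0x04 = 5c61fd
  after D4: wrote 3B at 0x0f = f62088
  after D5: wrote 3B at 0x11 = c85c61
query mem[0x06]=0xfd, mem[0x0c]=0x3c, mem[0x04]=0x5c, mem[0x10]=0x20, mem[0x05]=0x61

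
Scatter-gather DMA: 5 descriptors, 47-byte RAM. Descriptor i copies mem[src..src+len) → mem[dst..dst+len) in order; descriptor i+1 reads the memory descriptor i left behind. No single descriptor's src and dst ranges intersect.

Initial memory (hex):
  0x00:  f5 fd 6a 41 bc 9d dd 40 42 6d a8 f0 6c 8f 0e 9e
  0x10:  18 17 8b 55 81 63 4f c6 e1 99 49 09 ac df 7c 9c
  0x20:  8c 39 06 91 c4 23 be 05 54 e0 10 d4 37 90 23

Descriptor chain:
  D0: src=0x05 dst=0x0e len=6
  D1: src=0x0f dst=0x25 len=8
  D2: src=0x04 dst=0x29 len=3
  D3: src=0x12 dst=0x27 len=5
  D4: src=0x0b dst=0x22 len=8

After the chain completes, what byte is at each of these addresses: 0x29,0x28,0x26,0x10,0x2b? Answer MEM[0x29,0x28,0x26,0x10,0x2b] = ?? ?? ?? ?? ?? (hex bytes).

D0: mem[0x0e..0x13] <- [9d dd 40 42 6d a8]
D1: mem[0x25..0x2c] <- [dd 40 42 6d a8 81 63 4f]
D2: mem[0x29..0x2b] <- [bc 9d dd]
D3: mem[0x27..0x2b] <- [6d a8 81 63 4f]
D4: mem[0x22..0x29] <- [f0 6c 8f 9d dd 40 42 6d]
query mem[0x29]=0x6d, mem[0x28]=0x42, mem[0x26]=0xdd, mem[0x10]=0x40, mem[0x2b]=0x4f

MEM[0x29,0x28,0x26,0x10,0x2b] = 6d 42 dd 40 4f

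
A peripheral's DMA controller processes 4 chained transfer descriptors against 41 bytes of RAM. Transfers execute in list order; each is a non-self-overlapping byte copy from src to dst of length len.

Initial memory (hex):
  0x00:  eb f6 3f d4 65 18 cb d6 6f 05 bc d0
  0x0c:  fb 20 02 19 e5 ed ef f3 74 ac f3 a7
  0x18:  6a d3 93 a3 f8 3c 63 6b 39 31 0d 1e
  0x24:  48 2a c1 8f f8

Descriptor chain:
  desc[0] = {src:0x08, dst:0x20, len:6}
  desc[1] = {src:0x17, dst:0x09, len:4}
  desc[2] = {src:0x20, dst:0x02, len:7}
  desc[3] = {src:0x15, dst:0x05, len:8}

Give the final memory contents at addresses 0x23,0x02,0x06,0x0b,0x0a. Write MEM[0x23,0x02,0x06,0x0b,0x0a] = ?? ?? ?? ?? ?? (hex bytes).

MEM[0x23,0x02,0x06,0x0b,0x0a] = d0 6f f3 a3 93

[0] 0x08->0x20 len=6 : 6f 05 bc d0 fb 20
[1] 0x17->0x09 len=4 : a7 6a d3 93
[2] 0x20->0x02 len=7 : 6f 05 bc d0 fb 20 c1
[3] 0x15->0x05 len=8 : ac f3 a7 6a d3 93 a3 f8
query mem[0x23]=0xd0, mem[0x02]=0x6f, mem[0x06]=0xf3, mem[0x0b]=0xa3, mem[0x0a]=0x93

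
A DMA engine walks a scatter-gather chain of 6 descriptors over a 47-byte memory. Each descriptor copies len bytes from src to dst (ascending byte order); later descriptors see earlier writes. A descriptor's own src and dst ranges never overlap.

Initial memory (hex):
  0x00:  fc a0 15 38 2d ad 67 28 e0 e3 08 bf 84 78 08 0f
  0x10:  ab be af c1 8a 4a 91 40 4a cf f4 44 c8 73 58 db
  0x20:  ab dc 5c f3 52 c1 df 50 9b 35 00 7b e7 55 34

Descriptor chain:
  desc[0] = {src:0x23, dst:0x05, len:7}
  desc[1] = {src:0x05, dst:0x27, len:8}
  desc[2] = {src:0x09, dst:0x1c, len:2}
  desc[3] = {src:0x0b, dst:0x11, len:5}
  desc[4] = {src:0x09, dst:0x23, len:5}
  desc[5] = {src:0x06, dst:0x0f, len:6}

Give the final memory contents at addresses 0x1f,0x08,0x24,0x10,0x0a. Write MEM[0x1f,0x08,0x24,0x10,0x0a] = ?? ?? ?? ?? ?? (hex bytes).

MEM[0x1f,0x08,0x24,0x10,0x0a] = db df 9b c1 9b

#0 dst[0x05+7] := {0xf3,0x52,0xc1,0xdf,0x50,0x9b,0x35}
#1 dst[0x27+8] := {0xf3,0x52,0xc1,0xdf,0x50,0x9b,0x35,0x84}
#2 dst[0x1c+2] := {0x50,0x9b}
#3 dst[0x11+5] := {0x35,0x84,0x78,0x08,0x0f}
#4 dst[0x23+5] := {0x50,0x9b,0x35,0x84,0x78}
#5 dst[0x0f+6] := {0x52,0xc1,0xdf,0x50,0x9b,0x35}
query mem[0x1f]=0xdb, mem[0x08]=0xdf, mem[0x24]=0x9b, mem[0x10]=0xc1, mem[0x0a]=0x9b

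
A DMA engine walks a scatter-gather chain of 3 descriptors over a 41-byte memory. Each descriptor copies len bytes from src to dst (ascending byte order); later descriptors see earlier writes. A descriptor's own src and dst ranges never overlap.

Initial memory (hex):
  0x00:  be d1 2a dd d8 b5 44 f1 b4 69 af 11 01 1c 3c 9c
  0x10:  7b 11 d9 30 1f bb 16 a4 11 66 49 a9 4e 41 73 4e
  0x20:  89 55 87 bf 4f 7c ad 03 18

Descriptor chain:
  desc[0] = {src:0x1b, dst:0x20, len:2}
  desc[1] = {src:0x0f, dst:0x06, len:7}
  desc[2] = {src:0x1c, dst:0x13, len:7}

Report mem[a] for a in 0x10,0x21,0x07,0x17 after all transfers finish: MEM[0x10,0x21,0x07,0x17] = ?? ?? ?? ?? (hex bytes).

MEM[0x10,0x21,0x07,0x17] = 7b 4e 7b a9

[0] 0x1b->0x20 len=2 : a9 4e
[1] 0x0f->0x06 len=7 : 9c 7b 11 d9 30 1f bb
[2] 0x1c->0x13 len=7 : 4e 41 73 4e a9 4e 87
query mem[0x10]=0x7b, mem[0x21]=0x4e, mem[0x07]=0x7b, mem[0x17]=0xa9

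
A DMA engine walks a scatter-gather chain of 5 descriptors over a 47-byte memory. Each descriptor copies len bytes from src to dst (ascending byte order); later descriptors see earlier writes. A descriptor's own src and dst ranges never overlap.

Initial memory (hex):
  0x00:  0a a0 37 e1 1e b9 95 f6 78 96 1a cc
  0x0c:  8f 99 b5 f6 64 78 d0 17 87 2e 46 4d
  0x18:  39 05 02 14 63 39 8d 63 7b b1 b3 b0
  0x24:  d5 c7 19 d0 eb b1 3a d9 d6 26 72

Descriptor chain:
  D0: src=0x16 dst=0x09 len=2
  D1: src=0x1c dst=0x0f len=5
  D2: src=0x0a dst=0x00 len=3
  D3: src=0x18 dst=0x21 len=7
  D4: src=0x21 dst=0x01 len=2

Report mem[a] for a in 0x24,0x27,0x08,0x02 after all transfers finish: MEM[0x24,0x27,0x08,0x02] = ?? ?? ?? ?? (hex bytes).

MEM[0x24,0x27,0x08,0x02] = 14 8d 78 05

  after D0: wrote 2B at 0x09 = 464d
  after D1: wrote 5B at 0x0f = 63398d637b
  after D2: wrote 3B at 0x00 = 4dcc8f
  after D3: wrote 7B at 0x21 = 3905021463398d
  after D4: wrote 2B at 0x01 = 3905
query mem[0x24]=0x14, mem[0x27]=0x8d, mem[0x08]=0x78, mem[0x02]=0x05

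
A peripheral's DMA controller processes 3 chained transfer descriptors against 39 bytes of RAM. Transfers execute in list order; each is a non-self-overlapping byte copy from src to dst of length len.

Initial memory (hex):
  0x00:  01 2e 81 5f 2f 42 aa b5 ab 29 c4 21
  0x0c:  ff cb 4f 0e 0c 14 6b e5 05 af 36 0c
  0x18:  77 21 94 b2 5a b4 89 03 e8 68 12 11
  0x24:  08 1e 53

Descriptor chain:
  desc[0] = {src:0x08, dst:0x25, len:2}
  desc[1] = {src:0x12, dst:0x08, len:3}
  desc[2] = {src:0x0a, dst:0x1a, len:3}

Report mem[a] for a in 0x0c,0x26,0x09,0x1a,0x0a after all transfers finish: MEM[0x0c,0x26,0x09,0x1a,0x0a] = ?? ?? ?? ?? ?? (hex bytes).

MEM[0x0c,0x26,0x09,0x1a,0x0a] = ff 29 e5 05 05

[0] 0x08->0x25 len=2 : ab 29
[1] 0x12->0x08 len=3 : 6b e5 05
[2] 0x0a->0x1a len=3 : 05 21 ff
query mem[0x0c]=0xff, mem[0x26]=0x29, mem[0x09]=0xe5, mem[0x1a]=0x05, mem[0x0a]=0x05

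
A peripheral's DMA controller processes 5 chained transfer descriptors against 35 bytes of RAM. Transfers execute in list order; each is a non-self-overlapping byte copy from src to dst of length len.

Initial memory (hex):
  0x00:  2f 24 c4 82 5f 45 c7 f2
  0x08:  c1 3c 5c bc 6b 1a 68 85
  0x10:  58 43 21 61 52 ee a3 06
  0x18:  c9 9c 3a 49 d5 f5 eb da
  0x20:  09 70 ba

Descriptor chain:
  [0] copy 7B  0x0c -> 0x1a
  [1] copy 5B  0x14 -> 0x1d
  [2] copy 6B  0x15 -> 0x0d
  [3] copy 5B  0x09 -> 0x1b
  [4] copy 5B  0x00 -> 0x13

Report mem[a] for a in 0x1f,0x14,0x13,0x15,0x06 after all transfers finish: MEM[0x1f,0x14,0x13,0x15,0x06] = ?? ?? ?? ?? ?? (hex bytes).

#0 dst[0x1a+7] := {0x6b,0x1a,0x68,0x85,0x58,0x43,0x21}
#1 dst[0x1d+5] := {0x52,0xee,0xa3,0x06,0xc9}
#2 dst[0x0d+6] := {0xee,0xa3,0x06,0xc9,0x9c,0x6b}
#3 dst[0x1b+5] := {0x3c,0x5c,0xbc,0x6b,0xee}
#4 dst[0x13+5] := {0x2f,0x24,0xc4,0x82,0x5f}
query mem[0x1f]=0xee, mem[0x14]=0x24, mem[0x13]=0x2f, mem[0x15]=0xc4, mem[0x06]=0xc7

MEM[0x1f,0x14,0x13,0x15,0x06] = ee 24 2f c4 c7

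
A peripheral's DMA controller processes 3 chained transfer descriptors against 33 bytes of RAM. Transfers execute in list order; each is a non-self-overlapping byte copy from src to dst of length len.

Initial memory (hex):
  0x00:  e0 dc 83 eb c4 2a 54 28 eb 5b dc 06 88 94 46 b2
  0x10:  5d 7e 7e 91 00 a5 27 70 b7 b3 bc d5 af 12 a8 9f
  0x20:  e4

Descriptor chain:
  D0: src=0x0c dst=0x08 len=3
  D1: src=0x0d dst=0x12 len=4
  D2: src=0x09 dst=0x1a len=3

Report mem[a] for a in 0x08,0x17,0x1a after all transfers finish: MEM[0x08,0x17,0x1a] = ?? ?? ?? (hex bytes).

MEM[0x08,0x17,0x1a] = 88 70 94

D0: mem[0x08..0x0a] <- [88 94 46]
D1: mem[0x12..0x15] <- [94 46 b2 5d]
D2: mem[0x1a..0x1c] <- [94 46 06]
query mem[0x08]=0x88, mem[0x17]=0x70, mem[0x1a]=0x94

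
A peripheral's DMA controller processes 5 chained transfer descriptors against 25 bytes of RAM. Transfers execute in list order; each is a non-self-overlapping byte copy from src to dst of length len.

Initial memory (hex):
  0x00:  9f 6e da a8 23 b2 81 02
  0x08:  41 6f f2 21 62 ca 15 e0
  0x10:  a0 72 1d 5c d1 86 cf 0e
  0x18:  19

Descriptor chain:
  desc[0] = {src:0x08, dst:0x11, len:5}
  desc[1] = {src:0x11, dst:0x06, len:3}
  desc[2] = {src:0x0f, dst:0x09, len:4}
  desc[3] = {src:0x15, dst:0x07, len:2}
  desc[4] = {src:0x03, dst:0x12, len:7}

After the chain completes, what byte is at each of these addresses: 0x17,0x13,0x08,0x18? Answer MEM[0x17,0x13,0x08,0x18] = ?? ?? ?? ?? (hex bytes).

#0 dst[0x11+5] := {0x41,0x6f,0xf2,0x21,0x62}
#1 dst[0x06+3] := {0x41,0x6f,0xf2}
#2 dst[0x09+4] := {0xe0,0xa0,0x41,0x6f}
#3 dst[0x07+2] := {0x62,0xcf}
#4 dst[0x12+7] := {0xa8,0x23,0xb2,0x41,0x62,0xcf,0xe0}
query mem[0x17]=0xcf, mem[0x13]=0x23, mem[0x08]=0xcf, mem[0x18]=0xe0

MEM[0x17,0x13,0x08,0x18] = cf 23 cf e0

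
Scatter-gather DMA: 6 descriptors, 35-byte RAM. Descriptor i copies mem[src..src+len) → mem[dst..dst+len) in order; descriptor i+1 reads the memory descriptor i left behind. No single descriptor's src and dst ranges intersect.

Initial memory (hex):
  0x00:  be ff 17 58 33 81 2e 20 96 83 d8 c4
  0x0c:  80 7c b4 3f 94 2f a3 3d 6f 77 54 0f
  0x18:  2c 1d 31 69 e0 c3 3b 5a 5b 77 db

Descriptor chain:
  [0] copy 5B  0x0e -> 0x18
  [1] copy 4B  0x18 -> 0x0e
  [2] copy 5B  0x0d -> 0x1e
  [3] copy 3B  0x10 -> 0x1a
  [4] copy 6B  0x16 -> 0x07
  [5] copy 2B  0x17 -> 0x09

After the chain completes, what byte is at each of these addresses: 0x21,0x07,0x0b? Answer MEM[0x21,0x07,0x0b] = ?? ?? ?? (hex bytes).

  after D0: wrote 5B at 0x18 = b43f942fa3
  after D1: wrote 4B at 0x0e = b43f942f
  after D2: wrote 5B at 0x1e = 7cb43f942f
  after D3: wrote 3B at 0x1a = 942fa3
  after D4: wrote 6B at 0x07 = 540fb43f942f
  after D5: wrote 2B at 0x09 = 0fb4
query mem[0x21]=0x94, mem[0x07]=0x54, mem[0x0b]=0x94

MEM[0x21,0x07,0x0b] = 94 54 94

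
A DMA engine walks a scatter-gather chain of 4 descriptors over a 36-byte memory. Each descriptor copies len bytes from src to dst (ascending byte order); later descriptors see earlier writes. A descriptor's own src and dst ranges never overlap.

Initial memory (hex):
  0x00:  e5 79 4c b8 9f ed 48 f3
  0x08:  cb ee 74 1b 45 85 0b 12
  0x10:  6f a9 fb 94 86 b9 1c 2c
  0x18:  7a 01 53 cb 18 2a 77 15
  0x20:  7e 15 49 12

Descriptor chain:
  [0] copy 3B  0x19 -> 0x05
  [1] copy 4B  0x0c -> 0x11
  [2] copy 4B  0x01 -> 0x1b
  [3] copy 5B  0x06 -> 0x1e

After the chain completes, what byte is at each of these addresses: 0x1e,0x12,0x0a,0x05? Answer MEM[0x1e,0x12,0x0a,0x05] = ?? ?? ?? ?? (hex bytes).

MEM[0x1e,0x12,0x0a,0x05] = 53 85 74 01

#0 dst[0x05+3] := {0x01,0x53,0xcb}
#1 dst[0x11+4] := {0x45,0x85,0x0b,0x12}
#2 dst[0x1b+4] := {0x79,0x4c,0xb8,0x9f}
#3 dst[0x1e+5] := {0x53,0xcb,0xcb,0xee,0x74}
query mem[0x1e]=0x53, mem[0x12]=0x85, mem[0x0a]=0x74, mem[0x05]=0x01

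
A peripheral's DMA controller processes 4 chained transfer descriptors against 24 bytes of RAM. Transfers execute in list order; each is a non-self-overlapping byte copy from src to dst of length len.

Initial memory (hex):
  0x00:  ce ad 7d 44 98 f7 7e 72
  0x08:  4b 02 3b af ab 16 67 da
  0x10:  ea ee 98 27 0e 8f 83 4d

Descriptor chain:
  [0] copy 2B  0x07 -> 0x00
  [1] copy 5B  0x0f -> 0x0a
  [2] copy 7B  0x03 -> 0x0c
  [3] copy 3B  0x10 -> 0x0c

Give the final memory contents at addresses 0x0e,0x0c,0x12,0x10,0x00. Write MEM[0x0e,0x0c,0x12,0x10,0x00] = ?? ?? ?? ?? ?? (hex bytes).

D0: mem[0x00..0x01] <- [72 4b]
D1: mem[0x0a..0x0e] <- [da ea ee 98 27]
D2: mem[0x0c..0x12] <- [44 98 f7 7e 72 4b 02]
D3: mem[0x0c..0x0e] <- [72 4b 02]
query mem[0x0e]=0x02, mem[0x0c]=0x72, mem[0x12]=0x02, mem[0x10]=0x72, mem[0x00]=0x72

MEM[0x0e,0x0c,0x12,0x10,0x00] = 02 72 02 72 72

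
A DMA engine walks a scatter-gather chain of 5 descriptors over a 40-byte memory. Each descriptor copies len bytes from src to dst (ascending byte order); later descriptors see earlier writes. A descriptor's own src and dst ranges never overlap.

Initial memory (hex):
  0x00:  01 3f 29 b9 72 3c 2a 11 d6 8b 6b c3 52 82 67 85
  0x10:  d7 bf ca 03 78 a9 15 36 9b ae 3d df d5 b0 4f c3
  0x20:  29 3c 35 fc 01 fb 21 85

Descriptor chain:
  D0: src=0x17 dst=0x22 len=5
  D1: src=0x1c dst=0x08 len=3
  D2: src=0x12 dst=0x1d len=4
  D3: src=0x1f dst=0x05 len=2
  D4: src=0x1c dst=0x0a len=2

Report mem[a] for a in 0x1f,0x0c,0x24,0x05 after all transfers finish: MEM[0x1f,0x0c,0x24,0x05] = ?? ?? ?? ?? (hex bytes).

MEM[0x1f,0x0c,0x24,0x05] = 78 52 ae 78

#0 dst[0x22+5] := {0x36,0x9b,0xae,0x3d,0xdf}
#1 dst[0x08+3] := {0xd5,0xb0,0x4f}
#2 dst[0x1d+4] := {0xca,0x03,0x78,0xa9}
#3 dst[0x05+2] := {0x78,0xa9}
#4 dst[0x0a+2] := {0xd5,0xca}
query mem[0x1f]=0x78, mem[0x0c]=0x52, mem[0x24]=0xae, mem[0x05]=0x78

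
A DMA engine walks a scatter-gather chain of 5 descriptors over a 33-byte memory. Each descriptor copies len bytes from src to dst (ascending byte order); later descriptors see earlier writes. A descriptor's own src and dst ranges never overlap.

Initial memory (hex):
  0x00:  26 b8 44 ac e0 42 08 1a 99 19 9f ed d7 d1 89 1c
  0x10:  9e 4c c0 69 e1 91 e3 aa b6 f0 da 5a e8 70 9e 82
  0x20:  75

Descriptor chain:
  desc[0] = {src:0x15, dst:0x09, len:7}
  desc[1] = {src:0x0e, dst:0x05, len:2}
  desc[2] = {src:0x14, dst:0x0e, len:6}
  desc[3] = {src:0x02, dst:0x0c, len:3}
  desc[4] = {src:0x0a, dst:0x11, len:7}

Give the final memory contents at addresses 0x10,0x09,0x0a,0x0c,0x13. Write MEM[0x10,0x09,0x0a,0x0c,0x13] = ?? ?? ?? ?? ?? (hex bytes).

MEM[0x10,0x09,0x0a,0x0c,0x13] = e3 91 e3 44 44

D0: mem[0x09..0x0f] <- [91 e3 aa b6 f0 da 5a]
D1: mem[0x05..0x06] <- [da 5a]
D2: mem[0x0e..0x13] <- [e1 91 e3 aa b6 f0]
D3: mem[0x0c..0x0e] <- [44 ac e0]
D4: mem[0x11..0x17] <- [e3 aa 44 ac e0 91 e3]
query mem[0x10]=0xe3, mem[0x09]=0x91, mem[0x0a]=0xe3, mem[0x0c]=0x44, mem[0x13]=0x44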